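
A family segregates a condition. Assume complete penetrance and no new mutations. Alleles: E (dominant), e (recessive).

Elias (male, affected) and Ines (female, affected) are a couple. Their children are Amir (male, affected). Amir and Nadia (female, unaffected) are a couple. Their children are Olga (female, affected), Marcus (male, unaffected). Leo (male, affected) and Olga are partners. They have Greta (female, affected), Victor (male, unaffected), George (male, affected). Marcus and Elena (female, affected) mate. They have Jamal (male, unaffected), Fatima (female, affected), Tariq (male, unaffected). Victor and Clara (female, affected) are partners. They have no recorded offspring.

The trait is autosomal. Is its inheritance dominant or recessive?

dominant

Leo and Olga are both affected yet have an unaffected child Victor. Under a recessive model two affected parents are homozygous and every child would be affected, so the trait cannot be recessive.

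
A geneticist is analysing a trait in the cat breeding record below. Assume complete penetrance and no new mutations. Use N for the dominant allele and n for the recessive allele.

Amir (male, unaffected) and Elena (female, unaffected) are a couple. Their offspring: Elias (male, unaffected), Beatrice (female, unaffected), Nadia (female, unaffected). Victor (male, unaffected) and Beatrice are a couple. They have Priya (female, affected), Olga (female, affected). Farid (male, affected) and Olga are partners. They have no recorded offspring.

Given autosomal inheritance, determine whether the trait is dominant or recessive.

recessive

Victor and Beatrice are both unaffected yet have an affected child Priya. Under dominance, an affected child requires at least one affected parent, so the trait cannot be dominant.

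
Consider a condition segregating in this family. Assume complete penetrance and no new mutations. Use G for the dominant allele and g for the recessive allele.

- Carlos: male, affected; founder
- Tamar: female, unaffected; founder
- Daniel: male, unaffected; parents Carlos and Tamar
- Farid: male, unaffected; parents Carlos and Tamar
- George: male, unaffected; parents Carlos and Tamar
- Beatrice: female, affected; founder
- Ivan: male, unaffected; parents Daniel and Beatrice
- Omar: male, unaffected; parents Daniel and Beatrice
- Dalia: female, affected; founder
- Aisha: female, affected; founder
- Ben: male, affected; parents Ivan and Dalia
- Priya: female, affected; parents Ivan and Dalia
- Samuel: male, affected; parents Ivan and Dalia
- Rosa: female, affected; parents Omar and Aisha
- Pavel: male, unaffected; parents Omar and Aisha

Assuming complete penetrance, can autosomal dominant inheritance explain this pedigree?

Yes

A consistent assignment under autosomal dominant exists: Carlos Gg, Tamar gg, Daniel gg, Farid gg, George gg, Beatrice Gg, Ivan gg, Omar gg, Dalia GG, Aisha Gg, Ben Gg, Priya Gg, Samuel Gg, Rosa Gg, Pavel gg.
In this assignment every recorded phenotype matches its genotype and every non-founder's genotype is obtainable from its parents' genotypes, so the pedigree is consistent.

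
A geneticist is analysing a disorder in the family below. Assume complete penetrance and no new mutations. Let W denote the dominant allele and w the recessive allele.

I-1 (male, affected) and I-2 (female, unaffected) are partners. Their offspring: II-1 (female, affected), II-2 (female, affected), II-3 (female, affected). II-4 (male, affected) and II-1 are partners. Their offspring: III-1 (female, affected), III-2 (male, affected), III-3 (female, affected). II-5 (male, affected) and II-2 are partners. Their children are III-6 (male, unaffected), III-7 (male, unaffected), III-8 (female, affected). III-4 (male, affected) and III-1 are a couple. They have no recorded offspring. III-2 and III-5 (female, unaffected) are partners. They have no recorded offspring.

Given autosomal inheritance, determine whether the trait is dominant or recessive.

dominant

II-5 and II-2 are both affected yet have an unaffected child III-6. Under a recessive model two affected parents are homozygous and every child would be affected, so the trait cannot be recessive.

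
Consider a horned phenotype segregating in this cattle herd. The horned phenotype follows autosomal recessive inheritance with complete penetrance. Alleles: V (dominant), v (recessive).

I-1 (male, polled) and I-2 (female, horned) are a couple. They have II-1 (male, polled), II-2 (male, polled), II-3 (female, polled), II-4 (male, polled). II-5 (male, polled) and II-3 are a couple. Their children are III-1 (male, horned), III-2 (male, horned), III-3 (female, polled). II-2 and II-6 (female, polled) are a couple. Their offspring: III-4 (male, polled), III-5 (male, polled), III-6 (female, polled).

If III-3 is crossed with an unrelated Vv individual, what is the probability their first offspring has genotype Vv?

II-5 is polled so carries V and passed v to III-1 (vv), so II-5 is Vv.
II-3 is polled so carries V and received v from I-2 (vv), so II-3 is Vv.
III-3 is a polled offspring of II-5 (Vv) × II-3 (Vv), whose cross gives 1/4 VV : 1/2 Vv : 1/4 vv; conditioning on being polled, III-3 is VV with probability 1/3, Vv with probability 2/3.
Summing over parental genotype combinations, P(offspring has genotype Vv) = 1/3·1/2 + 2/3·1/2 = 1/2.

1/2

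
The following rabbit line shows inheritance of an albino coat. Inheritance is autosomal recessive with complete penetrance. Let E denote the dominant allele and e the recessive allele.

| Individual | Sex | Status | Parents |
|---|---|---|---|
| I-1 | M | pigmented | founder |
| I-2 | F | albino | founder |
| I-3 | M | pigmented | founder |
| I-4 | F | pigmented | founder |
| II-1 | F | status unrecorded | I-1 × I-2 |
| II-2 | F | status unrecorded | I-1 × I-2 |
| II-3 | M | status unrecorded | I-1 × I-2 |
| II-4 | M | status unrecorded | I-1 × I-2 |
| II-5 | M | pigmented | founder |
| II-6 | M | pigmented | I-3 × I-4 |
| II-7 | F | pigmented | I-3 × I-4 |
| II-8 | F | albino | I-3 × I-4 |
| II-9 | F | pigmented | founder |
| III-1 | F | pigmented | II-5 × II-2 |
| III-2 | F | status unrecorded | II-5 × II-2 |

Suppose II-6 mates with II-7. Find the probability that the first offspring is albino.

1/9

I-3 is pigmented so carries E and passed e to II-8 (ee), so I-3 is Ee.
I-4 is pigmented so carries E and passed e to II-8 (ee), so I-4 is Ee.
II-6 is a pigmented offspring of I-3 (Ee) × I-4 (Ee), whose cross gives 1/4 EE : 1/2 Ee : 1/4 ee; conditioning on being pigmented, II-6 is EE with probability 1/3, Ee with probability 2/3.
II-7 is a pigmented offspring of I-3 (Ee) × I-4 (Ee), whose cross gives 1/4 EE : 1/2 Ee : 1/4 ee; conditioning on being pigmented, II-7 is EE with probability 1/3, Ee with probability 2/3.
Summing over parental genotype combinations, P(offspring is albino) = 4/9·1/4 = 1/9.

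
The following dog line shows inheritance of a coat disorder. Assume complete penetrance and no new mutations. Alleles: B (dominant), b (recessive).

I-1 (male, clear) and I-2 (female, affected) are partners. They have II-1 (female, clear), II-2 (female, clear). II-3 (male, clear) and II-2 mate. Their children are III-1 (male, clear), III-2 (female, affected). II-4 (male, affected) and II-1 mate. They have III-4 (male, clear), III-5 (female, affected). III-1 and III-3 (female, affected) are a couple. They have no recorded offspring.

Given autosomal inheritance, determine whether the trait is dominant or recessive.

recessive

II-3 and II-2 are both clear yet have an affected child III-2. Under dominance, an affected child requires at least one affected parent, so the trait cannot be dominant.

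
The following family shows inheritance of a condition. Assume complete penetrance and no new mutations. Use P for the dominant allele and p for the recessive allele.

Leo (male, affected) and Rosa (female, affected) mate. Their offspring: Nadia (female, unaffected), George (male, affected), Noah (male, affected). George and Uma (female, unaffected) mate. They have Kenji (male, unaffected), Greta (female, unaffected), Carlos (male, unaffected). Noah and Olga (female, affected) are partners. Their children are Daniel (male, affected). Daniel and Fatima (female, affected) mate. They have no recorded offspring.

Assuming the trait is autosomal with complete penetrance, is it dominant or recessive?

dominant

Leo and Rosa are both affected yet have an unaffected child Nadia. Under a recessive model two affected parents are homozygous and every child would be affected, so the trait cannot be recessive.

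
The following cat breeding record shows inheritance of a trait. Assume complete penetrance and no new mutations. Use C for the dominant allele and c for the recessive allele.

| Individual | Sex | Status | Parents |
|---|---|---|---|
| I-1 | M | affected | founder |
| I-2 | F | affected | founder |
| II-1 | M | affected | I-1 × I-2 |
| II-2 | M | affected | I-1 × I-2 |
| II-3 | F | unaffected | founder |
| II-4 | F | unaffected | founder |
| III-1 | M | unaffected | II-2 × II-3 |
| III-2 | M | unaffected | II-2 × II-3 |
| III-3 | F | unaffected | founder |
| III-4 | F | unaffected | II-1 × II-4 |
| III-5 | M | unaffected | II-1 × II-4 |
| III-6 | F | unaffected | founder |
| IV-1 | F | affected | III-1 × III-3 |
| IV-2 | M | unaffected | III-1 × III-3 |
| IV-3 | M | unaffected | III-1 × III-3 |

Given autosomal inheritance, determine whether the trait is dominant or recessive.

recessive

III-1 and III-3 are both unaffected yet have an affected child IV-1. Under dominance, an affected child requires at least one affected parent, so the trait cannot be dominant.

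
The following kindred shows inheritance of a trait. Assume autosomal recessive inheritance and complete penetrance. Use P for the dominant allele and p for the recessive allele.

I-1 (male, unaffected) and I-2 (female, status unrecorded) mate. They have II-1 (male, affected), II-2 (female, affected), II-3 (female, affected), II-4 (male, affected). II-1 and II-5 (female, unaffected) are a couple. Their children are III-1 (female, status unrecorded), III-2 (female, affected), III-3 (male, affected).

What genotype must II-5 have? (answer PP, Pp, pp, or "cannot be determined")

From phenotype alone, II-5 is PP or Pp.
II-5 is unaffected so carries P and passed p to III-2 (pp), so II-5 is Pp.

Pp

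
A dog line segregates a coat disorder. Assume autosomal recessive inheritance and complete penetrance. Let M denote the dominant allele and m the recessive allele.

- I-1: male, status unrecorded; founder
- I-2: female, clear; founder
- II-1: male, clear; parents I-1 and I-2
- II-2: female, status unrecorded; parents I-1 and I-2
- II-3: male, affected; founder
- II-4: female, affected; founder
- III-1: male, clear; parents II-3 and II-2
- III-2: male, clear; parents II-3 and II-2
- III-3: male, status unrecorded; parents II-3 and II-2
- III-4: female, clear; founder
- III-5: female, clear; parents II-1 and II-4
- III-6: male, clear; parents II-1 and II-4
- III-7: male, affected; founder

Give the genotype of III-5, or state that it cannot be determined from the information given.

Mm

From phenotype alone, III-5 is MM or Mm.
III-5 is clear so carries M and received m from II-4 (mm), so III-5 is Mm.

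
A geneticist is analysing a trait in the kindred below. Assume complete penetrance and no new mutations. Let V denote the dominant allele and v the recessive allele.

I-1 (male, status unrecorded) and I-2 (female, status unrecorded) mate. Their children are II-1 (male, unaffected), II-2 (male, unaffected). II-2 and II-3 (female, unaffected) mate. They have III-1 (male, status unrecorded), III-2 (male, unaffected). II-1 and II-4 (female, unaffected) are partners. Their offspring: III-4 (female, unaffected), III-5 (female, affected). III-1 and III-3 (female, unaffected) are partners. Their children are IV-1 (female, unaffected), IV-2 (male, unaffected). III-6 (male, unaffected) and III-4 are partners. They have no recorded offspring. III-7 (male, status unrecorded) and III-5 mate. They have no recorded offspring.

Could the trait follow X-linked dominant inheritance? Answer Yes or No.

No

Under X-linked dominant, III-5 (affected, female) cannot arise from II-1 (unaffected) × II-4 (unaffected).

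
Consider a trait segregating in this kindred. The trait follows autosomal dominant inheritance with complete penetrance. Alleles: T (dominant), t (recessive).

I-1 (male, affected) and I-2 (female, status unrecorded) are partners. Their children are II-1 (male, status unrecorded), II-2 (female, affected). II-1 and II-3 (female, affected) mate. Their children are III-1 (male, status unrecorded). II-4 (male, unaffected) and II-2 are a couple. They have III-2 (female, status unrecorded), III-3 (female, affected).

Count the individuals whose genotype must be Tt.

Obligate heterozygotes: III-3 is affected so carries T and received t from II-4 (tt), so III-3 is Tt.
Every other individual is either homozygous by phenotype or has at least one consistent homozygous assignment, so the count is 1.

1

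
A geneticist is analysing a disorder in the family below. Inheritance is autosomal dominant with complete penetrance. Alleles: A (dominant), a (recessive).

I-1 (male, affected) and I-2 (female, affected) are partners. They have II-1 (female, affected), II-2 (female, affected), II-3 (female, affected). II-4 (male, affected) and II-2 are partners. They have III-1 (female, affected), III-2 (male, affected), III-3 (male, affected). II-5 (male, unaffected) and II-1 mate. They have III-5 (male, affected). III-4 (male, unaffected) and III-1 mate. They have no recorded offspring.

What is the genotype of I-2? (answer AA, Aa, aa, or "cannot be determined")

cannot be determined

I-2's phenotype allows AA or Aa, and no parent or child forces a single allele at both positions; consistent genotype assignments exist with I-2 as AA or Aa.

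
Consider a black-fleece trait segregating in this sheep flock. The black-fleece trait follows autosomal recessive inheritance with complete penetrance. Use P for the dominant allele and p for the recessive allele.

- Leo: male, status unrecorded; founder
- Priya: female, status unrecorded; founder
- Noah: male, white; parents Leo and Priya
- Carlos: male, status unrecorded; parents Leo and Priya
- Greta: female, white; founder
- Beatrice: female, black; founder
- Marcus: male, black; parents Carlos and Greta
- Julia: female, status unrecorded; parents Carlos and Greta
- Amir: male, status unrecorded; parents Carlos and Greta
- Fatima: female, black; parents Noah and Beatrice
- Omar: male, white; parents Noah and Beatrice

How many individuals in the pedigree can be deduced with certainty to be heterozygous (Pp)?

Obligate heterozygotes: Noah is white so carries P and passed p to Fatima (pp), so Noah is Pp; Greta is white so carries P and passed p to Marcus (pp), so Greta is Pp; Omar is white so carries P and received p from Beatrice (pp), so Omar is Pp.
Every other individual is either homozygous by phenotype or has at least one consistent homozygous assignment, so the count is 3.

3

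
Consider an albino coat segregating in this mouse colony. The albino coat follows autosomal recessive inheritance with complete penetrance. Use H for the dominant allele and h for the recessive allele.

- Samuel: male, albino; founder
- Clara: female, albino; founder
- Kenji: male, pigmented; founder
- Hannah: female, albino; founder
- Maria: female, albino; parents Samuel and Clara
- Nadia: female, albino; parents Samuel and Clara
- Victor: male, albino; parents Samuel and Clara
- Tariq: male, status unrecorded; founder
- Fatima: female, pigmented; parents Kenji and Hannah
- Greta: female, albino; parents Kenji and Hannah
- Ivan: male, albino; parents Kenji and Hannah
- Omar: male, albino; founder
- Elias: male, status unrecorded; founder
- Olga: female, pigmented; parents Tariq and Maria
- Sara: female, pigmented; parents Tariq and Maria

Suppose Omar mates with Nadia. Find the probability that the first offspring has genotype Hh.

Omar is albino, so Omar is hh.
Nadia is albino, so Nadia is hh.
The cross gives 1 hh, so P(offspring has genotype Hh) = 0.

0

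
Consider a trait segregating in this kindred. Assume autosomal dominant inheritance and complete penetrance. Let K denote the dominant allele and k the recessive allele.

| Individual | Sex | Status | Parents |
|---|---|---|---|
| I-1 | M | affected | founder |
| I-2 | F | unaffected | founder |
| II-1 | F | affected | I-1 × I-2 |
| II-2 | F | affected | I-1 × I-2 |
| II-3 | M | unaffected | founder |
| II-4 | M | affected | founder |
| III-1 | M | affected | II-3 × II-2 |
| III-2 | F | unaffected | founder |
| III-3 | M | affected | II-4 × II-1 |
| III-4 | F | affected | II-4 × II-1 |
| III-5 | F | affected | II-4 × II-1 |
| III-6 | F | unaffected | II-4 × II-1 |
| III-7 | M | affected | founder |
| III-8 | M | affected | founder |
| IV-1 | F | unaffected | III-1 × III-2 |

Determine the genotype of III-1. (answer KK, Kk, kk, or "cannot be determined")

Kk

From phenotype alone, III-1 is KK or Kk.
III-1 is affected so carries K and received k from II-3 (kk), so III-1 is Kk.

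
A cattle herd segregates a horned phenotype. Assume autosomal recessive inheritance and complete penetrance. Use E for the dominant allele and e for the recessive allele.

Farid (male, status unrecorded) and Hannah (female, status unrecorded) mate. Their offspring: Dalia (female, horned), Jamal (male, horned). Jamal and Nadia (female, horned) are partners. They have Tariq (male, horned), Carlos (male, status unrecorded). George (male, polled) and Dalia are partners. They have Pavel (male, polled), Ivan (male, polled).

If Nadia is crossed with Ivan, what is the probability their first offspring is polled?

Nadia is horned, so Nadia is ee.
Ivan is polled so carries E and received e from Dalia (ee), so Ivan is Ee.
The cross gives 1/2 Ee : 1/2 ee, so P(offspring is polled) = 1/2.

1/2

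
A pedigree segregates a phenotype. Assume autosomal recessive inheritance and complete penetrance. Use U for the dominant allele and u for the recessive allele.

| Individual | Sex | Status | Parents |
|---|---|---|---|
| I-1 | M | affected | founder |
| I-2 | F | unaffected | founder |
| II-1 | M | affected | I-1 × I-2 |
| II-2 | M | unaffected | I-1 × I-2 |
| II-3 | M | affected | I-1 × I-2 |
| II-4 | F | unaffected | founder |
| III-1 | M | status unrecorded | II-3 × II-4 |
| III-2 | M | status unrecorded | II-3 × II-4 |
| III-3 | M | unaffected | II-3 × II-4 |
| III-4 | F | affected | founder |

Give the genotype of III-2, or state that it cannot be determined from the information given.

cannot be determined

III-2's phenotype is unrecorded, and no parent or child forces a single allele at both positions; consistent genotype assignments exist with III-2 as Uu or uu.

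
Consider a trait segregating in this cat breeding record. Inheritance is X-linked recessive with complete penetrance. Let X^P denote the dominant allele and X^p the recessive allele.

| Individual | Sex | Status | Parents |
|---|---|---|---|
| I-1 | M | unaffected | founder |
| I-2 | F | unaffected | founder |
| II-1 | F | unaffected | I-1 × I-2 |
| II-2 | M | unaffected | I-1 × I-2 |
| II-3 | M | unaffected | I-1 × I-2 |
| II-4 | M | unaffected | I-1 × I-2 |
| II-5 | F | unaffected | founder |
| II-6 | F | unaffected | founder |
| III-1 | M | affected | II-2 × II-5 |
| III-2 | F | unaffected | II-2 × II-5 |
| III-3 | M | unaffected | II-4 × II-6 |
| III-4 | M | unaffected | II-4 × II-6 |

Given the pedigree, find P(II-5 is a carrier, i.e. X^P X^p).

II-5 is unaffected so carries P and passed p to III-1 (X^p Y), so II-5 is X^P X^p, giving P(X^P X^p) = 1.

1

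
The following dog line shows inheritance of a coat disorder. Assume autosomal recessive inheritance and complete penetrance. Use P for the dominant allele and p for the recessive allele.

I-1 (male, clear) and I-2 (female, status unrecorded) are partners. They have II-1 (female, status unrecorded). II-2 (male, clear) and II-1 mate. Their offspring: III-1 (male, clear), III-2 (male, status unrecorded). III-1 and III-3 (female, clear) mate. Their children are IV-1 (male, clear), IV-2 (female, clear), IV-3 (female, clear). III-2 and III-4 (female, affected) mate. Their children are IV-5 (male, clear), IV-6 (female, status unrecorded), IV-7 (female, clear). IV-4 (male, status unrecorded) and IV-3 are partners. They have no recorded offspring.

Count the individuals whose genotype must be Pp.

Obligate heterozygotes: IV-5 is clear so carries P and received p from III-4 (pp), so IV-5 is Pp; IV-7 is clear so carries P and received p from III-4 (pp), so IV-7 is Pp.
Every other individual is either homozygous by phenotype or has at least one consistent homozygous assignment, so the count is 2.

2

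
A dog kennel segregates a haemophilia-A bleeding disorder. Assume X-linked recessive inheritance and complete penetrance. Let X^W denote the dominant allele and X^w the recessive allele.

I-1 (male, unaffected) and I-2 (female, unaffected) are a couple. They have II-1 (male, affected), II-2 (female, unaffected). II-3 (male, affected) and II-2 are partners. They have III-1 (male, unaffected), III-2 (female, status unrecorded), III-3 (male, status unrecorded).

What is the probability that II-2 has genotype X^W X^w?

I-1 is unaffected, so I-1 is X^W Y.
I-2 is unaffected so carries W and passed w to II-1 (X^w Y), so I-2 is X^W X^w.
Their cross gives offspring ratios 1/2 X^W X^W : 1/2 X^W X^w. Conditioning on II-2 being unaffected, P(X^W X^w) = 1/2 / 1 = 1/2 before taking II-2's own offspring into account.
II-3 is affected, so II-3 is X^w Y.
Now use II-2's offspring. Probability of each recorded status — unaffected son III-1: 1/2 if II-2 is X^W X^w, 1 if X^W X^W. (III-2, III-3: equally likely either way, so uninformative.)
Bayes: P(X^W X^w) = 1/2·1/2 / (1/2·1/2 + 1/2·1) = 1/3.

1/3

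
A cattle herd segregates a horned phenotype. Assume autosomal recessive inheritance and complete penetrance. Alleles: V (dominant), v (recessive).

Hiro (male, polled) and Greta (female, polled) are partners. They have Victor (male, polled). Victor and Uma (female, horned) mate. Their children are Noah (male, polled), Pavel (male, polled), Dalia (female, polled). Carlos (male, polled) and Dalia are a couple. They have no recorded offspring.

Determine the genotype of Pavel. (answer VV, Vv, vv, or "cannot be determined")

Vv

From phenotype alone, Pavel is VV or Vv.
Pavel is polled so carries V and received v from Uma (vv), so Pavel is Vv.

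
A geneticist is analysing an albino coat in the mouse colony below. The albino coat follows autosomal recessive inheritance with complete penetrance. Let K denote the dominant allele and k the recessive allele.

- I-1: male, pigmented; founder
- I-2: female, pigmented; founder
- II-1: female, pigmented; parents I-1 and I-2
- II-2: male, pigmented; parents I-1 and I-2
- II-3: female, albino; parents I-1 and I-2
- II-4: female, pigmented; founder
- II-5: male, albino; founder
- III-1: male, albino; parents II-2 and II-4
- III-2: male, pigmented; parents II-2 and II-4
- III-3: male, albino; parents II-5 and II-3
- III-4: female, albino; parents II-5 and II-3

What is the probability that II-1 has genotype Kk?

I-1 is pigmented so carries K and passed k to II-3 (kk), so I-1 is Kk.
I-2 is pigmented so carries K and passed k to II-3 (kk), so I-2 is Kk.
Their cross gives offspring ratios 1/4 KK : 1/2 Kk : 1/4 kk. Conditioning on II-1 being pigmented, P(Kk) = 1/2 / 3/4 = 2/3.

2/3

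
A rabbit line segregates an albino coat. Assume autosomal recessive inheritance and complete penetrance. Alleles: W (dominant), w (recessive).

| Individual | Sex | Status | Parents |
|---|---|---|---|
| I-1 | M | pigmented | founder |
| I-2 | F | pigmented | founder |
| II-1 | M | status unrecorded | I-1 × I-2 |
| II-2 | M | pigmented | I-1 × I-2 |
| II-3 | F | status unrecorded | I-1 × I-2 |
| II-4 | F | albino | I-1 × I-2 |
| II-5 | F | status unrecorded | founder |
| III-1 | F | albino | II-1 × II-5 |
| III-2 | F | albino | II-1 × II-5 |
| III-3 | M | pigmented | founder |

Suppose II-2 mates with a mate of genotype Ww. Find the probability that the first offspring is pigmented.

I-1 is pigmented so carries W and passed w to II-4 (ww), so I-1 is Ww.
I-2 is pigmented so carries W and passed w to II-4 (ww), so I-2 is Ww.
II-2 is a pigmented offspring of I-1 (Ww) × I-2 (Ww), whose cross gives 1/4 WW : 1/2 Ww : 1/4 ww; conditioning on being pigmented, II-2 is WW with probability 1/3, Ww with probability 2/3.
Summing over parental genotype combinations, P(offspring is pigmented) = 1/3·1 + 2/3·3/4 = 5/6.

5/6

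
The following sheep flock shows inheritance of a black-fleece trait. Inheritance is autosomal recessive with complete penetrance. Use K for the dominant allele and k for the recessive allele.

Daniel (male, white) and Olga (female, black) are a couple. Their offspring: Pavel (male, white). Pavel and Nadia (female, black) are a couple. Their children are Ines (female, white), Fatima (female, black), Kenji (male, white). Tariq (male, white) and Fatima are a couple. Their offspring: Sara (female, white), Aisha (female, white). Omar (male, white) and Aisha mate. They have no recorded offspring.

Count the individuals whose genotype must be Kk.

5

Obligate heterozygotes: Pavel is white so carries K and received k from Olga (kk), so Pavel is Kk; Ines is white so carries K and received k from Nadia (kk), so Ines is Kk; Kenji is white so carries K and received k from Nadia (kk), so Kenji is Kk; Sara is white so carries K and received k from Fatima (kk), so Sara is Kk; Aisha is white so carries K and received k from Fatima (kk), so Aisha is Kk.
Every other individual is either homozygous by phenotype or has at least one consistent homozygous assignment, so the count is 5.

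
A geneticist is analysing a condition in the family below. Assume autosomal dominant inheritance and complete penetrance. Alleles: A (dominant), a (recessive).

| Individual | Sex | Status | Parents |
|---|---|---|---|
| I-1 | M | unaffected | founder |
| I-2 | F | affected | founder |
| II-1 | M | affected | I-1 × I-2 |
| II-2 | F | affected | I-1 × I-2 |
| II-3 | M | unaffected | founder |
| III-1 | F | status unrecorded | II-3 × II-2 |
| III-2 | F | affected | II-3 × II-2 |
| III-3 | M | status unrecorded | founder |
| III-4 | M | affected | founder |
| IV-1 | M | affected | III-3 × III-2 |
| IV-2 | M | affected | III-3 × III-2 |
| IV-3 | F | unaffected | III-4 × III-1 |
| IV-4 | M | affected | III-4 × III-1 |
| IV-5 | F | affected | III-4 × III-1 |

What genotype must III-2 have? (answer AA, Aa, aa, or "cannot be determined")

Aa

From phenotype alone, III-2 is AA or Aa.
III-2 is affected so carries A and received a from II-3 (aa), so III-2 is Aa.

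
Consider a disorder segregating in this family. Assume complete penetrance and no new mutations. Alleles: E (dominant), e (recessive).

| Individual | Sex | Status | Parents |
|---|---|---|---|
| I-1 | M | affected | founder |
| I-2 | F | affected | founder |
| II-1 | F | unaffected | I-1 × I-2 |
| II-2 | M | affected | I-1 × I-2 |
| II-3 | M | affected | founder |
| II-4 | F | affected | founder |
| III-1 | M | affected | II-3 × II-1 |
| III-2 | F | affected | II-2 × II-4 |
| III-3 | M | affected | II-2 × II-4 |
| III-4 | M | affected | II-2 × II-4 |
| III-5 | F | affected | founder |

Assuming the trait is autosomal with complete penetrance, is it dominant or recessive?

dominant

I-1 and I-2 are both affected yet have an unaffected child II-1. Under a recessive model two affected parents are homozygous and every child would be affected, so the trait cannot be recessive.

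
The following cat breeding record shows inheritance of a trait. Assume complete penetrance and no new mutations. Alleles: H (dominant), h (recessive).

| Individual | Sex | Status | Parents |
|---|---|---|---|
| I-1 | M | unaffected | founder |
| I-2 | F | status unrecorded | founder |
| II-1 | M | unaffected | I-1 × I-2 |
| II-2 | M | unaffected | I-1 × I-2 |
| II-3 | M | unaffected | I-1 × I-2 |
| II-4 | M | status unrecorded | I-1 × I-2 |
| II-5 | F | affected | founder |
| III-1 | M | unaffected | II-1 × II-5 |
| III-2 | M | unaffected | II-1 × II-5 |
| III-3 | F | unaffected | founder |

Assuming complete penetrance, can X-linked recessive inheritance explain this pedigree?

Under X-linked recessive, III-1 (unaffected, male) cannot arise from II-1 (unaffected) × II-5 (affected).

No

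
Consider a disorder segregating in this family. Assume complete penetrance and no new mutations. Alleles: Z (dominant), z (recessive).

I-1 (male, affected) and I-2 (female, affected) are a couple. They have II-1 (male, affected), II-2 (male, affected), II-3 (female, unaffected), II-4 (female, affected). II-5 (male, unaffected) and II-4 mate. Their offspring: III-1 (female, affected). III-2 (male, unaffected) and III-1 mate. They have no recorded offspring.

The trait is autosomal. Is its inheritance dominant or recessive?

I-1 and I-2 are both affected yet have an unaffected child II-3. Under a recessive model two affected parents are homozygous and every child would be affected, so the trait cannot be recessive.

dominant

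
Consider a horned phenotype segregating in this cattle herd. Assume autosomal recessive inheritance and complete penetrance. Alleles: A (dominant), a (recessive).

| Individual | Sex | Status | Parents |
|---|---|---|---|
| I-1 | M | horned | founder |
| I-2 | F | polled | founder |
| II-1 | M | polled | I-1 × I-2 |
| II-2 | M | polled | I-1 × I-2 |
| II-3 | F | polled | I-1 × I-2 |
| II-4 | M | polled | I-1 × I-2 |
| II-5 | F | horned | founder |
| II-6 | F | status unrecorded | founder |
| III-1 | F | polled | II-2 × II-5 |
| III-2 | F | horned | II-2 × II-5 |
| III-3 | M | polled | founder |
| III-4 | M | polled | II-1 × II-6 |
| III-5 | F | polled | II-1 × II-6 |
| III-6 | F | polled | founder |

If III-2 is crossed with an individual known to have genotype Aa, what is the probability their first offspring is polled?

1/2

III-2 is horned, so III-2 is aa.
The cross gives 1/2 Aa : 1/2 aa, so P(offspring is polled) = 1/2.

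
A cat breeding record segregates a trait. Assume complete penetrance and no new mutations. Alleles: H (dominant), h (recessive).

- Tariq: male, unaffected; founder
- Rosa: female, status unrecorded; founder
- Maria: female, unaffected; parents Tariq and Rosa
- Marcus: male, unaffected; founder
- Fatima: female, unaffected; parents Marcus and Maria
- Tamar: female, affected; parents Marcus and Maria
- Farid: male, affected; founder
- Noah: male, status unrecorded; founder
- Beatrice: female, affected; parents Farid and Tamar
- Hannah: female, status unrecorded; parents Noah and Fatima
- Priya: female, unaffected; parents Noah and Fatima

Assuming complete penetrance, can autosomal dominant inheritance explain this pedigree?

Under autosomal dominant, Tamar (affected, female) cannot arise from Marcus (unaffected) × Maria (unaffected).

No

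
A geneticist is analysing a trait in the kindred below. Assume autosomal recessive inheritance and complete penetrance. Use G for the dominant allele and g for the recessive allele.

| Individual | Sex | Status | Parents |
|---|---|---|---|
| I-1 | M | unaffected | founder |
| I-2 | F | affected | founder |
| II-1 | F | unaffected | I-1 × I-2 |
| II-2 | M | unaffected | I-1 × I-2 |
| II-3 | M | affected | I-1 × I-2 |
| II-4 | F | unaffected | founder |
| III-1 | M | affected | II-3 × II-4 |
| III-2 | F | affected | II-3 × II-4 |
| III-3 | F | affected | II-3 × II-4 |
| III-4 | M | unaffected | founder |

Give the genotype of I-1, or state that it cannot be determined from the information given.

Gg

From phenotype alone, I-1 is GG or Gg.
I-1 is unaffected so carries G and passed g to II-3 (gg), so I-1 is Gg.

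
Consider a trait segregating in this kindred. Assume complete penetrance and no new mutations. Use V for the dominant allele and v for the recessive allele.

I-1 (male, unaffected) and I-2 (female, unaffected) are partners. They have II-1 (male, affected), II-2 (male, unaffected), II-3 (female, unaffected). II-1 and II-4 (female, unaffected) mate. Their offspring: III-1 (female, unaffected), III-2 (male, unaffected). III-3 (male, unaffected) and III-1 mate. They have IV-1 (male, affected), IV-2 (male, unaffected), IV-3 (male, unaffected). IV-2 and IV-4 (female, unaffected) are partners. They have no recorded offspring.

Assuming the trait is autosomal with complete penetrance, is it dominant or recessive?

recessive

I-1 and I-2 are both unaffected yet have an affected child II-1. Under dominance, an affected child requires at least one affected parent, so the trait cannot be dominant.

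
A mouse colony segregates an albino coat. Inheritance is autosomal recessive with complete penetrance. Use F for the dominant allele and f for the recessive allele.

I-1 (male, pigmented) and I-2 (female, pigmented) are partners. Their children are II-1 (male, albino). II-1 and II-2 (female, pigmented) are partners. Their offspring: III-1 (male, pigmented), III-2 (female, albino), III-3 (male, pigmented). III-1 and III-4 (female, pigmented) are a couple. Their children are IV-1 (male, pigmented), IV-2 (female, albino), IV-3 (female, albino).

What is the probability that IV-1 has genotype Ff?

2/3

III-1 is pigmented so carries F and received f from II-1 (ff), so III-1 is Ff.
III-4 is pigmented so carries F and passed f to IV-2 (ff), so III-4 is Ff.
Their cross gives offspring ratios 1/4 FF : 1/2 Ff : 1/4 ff. Conditioning on IV-1 being pigmented, P(Ff) = 1/2 / 3/4 = 2/3.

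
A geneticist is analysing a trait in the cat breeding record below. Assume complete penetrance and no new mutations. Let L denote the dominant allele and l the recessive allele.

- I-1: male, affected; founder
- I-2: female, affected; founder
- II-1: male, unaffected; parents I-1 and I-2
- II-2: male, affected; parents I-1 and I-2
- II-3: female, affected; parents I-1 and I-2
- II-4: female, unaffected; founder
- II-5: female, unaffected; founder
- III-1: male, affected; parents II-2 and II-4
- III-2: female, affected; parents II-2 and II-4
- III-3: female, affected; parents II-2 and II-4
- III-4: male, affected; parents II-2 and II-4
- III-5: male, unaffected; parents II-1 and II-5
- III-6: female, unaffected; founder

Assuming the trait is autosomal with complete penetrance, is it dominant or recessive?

dominant

I-1 and I-2 are both affected yet have an unaffected child II-1. Under a recessive model two affected parents are homozygous and every child would be affected, so the trait cannot be recessive.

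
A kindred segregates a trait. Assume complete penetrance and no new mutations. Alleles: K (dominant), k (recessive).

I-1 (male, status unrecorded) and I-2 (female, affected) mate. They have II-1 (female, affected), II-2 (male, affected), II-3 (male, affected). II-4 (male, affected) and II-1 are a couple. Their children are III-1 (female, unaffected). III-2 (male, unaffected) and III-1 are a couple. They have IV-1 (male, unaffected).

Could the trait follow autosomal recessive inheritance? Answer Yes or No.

No

Under autosomal recessive, III-1 (unaffected, female) cannot arise from II-4 (affected) × II-1 (affected).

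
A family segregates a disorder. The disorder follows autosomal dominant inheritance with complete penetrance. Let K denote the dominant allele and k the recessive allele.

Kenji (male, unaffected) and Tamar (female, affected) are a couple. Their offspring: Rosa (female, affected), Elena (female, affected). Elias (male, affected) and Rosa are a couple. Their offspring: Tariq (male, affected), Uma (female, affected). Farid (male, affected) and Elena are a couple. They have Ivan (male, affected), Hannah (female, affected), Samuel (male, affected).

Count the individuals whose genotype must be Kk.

2

Obligate heterozygotes: Rosa is affected so carries K and received k from Kenji (kk), so Rosa is Kk; Elena is affected so carries K and received k from Kenji (kk), so Elena is Kk.
Every other individual is either homozygous by phenotype or has at least one consistent homozygous assignment, so the count is 2.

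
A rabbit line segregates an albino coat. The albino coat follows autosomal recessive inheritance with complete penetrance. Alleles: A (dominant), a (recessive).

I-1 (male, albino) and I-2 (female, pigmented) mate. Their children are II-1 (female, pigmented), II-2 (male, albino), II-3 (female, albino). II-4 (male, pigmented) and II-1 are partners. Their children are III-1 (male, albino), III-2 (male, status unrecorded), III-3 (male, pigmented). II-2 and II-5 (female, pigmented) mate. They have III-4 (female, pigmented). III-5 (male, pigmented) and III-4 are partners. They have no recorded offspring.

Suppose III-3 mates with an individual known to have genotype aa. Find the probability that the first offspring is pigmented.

II-4 is pigmented so carries A and passed a to III-1 (aa), so II-4 is Aa.
II-1 is pigmented so carries A and received a from I-1 (aa), so II-1 is Aa.
III-3 is a pigmented offspring of II-4 (Aa) × II-1 (Aa), whose cross gives 1/4 AA : 1/2 Aa : 1/4 aa; conditioning on being pigmented, III-3 is AA with probability 1/3, Aa with probability 2/3.
Summing over parental genotype combinations, P(offspring is pigmented) = 1/3·1 + 2/3·1/2 = 2/3.

2/3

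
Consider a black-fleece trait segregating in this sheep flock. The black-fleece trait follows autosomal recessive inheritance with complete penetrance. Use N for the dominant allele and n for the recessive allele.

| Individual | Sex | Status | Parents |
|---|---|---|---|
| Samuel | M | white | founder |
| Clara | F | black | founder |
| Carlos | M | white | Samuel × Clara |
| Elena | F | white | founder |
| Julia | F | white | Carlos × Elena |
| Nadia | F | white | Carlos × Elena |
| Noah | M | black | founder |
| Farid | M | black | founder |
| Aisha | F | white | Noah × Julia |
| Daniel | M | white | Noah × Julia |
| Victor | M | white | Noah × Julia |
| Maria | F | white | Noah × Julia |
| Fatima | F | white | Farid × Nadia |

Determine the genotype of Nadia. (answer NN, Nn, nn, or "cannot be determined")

cannot be determined

Nadia's phenotype allows NN or Nn, and no parent or child forces a single allele at both positions; consistent genotype assignments exist with Nadia as NN or Nn.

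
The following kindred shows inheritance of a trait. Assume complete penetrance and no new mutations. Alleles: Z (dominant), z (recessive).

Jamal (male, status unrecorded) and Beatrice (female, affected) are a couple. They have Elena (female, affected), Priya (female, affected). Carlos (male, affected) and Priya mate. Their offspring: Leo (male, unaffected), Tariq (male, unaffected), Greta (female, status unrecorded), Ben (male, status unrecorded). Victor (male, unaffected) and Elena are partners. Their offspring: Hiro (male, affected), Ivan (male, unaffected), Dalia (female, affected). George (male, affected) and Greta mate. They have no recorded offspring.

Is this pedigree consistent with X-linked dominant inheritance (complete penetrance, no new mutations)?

Yes

A consistent assignment under X-linked dominant exists: Jamal X^Z Y, Beatrice X^Z X^z, Elena X^Z X^z, Priya X^Z X^z, Carlos X^Z Y, Victor X^z Y, Leo X^z Y, Tariq X^z Y, Greta X^Z X^Z, Ben X^Z Y, George X^Z Y, Hiro X^Z Y, Ivan X^z Y, Dalia X^Z X^z.
In this assignment every recorded phenotype matches its genotype and every non-founder's genotype is obtainable from its parents' genotypes, so the pedigree is consistent.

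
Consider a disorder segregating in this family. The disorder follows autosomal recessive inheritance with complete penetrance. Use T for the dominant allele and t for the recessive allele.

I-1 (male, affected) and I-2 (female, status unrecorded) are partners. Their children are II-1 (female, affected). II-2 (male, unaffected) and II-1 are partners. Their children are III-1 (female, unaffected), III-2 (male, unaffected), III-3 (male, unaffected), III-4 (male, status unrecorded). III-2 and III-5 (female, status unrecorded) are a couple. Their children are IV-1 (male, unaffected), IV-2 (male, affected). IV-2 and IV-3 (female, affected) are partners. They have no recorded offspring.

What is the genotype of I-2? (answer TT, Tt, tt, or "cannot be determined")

I-2's phenotype is unrecorded, and no parent or child forces a single allele at both positions; consistent genotype assignments exist with I-2 as Tt or tt.

cannot be determined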